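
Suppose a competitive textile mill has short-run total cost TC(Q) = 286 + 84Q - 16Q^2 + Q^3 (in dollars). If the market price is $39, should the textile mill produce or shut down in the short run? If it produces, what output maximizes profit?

Strip out fixed cost: VC = 84Q - 16Q^2 + Q^3. Then AVC = 84 - 16Q + Q^2 and MC = 84 - 32Q + 3Q^2.
AVC is minimized where dAVC/dQ = -16 + 2Q = 0, at Q = 8; min AVC = 84 - 16·8 + 8^2 = $20.
Because $39 ≥ $20, revenue can cover variable cost; the firm operates.
P = MC gives 45 - 32Q + 3Q^2 = 0, with roots 5/3 and 9. Take the larger (rising MC): Q* = 9.
Check: AVC at Q = 9 is $21 ≤ P, so revenue covers variable cost.
Profit = P·Q − TC = 39·9 − 475 = -$124, a loss, but smaller than the $286 fixed cost the firm would lose by shutting down.

Produce at Q = 9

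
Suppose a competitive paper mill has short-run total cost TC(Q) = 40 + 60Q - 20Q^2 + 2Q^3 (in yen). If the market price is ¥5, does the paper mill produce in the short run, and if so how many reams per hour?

Shut down

Variable cost is VC = 60Q - 20Q^2 + 2Q^3, so AVC = VC/Q = 60 - 20Q + 2Q^2 and MC = dTC/dQ = 60 - 40Q + 6Q^2.
AVC hits its minimum where MC = AVC, at Q = 5, giving min AVC = 60 - 20·5 + 2·5^2 = ¥10.
P = ¥5 lies below min AVC = ¥10; no output level covers variable cost.
The firm minimizes its loss by shutting down and losing only its fixed cost of ¥40.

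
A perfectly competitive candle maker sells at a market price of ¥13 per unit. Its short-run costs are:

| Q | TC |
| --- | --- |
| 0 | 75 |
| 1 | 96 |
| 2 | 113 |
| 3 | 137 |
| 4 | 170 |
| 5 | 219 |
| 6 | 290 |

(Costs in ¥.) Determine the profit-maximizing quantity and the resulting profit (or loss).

Q = 0 (shut down); profit = -¥75

Tabulate TR − TC: Q=0: -75; Q=1: -83; Q=2: -87; Q=3: -98; Q=4: -118; Q=5: -154; Q=6: -212.
Profit is highest at Q = 0. Equivalently, the lowest AVC in the table is 38/2 ≈ ¥19 at Q = 2, and P = ¥13 falls below it — price never covers variable cost, so the firm shuts down and loses only its fixed cost.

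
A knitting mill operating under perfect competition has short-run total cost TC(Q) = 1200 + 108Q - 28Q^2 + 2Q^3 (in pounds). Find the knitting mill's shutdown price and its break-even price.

Shutdown price = min AVC. AVC = 108 - 28Q + 2Q^2, with vertex at Q = 7 and minimum £10.
ATC = 1200/Q + 108 - 28Q + 2Q^2. Setting dATC/dQ = −1200/Q^2 − 28 + 4Q = 0 gives Q = 10 (since 4·10^3 − 28·10^2 = 1200).
min ATC = 1200/10 + 108 − 28·10 + 2·10^2 = £148. That is the break-even price.
For £10 ≤ P < £148 the firm produces at a loss; below £10 it shuts down.

Shutdown price = £10; break-even price = £148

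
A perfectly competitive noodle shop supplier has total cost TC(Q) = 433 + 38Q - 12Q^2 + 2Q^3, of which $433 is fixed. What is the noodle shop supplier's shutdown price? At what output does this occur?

$20 per unit, at Q = 3

The shutdown price is the minimum of AVC. VC = 38Q - 12Q^2 + 2Q^3, so AVC = 38 - 12Q + 2Q^2.
dAVC/dQ = -12 + 4Q = 0 gives Q = 3. min AVC = 38 - 12·3 + 2·3^2 = 20.
So the shutdown price is $20.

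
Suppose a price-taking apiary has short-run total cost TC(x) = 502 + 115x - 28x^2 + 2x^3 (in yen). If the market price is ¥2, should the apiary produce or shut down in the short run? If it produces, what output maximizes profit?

Shut down

Variable cost is VC = 115x - 28x^2 + 2x^3, so AVC = VC/x = 115 - 28x + 2x^2 and MC = dTC/dx = 115 - 56x + 6x^2.
AVC hits its minimum where MC = AVC, at x = 7, giving min AVC = 115 - 28·7 + 2·7^2 = ¥17.
P = ¥2 lies below min AVC = ¥17; no output level covers variable cost.
The firm minimizes its loss by shutting down and losing only its fixed cost of ¥502.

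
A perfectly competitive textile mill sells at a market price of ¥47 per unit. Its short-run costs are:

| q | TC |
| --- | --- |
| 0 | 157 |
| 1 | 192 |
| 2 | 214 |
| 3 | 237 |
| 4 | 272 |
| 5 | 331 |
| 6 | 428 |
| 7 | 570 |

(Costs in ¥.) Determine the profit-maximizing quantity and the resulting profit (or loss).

q = 4; profit = -¥84

Tabulate TR − TC: q=0: -157; q=1: -145; q=2: -120; q=3: -96; q=4: -84; q=5: -96; q=6: -146; q=7: -241.
Profit is maximized at q = 4. AVC there is 115/4 = ¥28.75 ≤ P, so producing beats shutting down (which would give -¥157).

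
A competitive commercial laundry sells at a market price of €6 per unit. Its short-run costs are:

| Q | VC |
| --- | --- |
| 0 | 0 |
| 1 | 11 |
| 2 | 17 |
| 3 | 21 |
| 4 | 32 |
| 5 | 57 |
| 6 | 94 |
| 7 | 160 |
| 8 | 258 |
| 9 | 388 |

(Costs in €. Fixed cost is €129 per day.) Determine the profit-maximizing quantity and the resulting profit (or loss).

Q = 0 (shut down); profit = -€129

Profit at each row (π = 6Q − TC): Q=0: -129; Q=1: -134; Q=2: -134; Q=3: -132; Q=4: -137; Q=5: -156; Q=6: -187; Q=7: -247; Q=8: -339; Q=9: -463.
Profit is highest at Q = 0. Equivalently, the lowest AVC in the table is 21/3 ≈ €7 at Q = 3, and P = €6 falls below it — price never covers variable cost, so the firm shuts down and loses only its fixed cost.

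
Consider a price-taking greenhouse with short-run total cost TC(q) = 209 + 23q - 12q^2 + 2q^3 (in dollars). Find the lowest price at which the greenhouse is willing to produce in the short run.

The shutdown price is the minimum of AVC. VC = 23q - 12q^2 + 2q^3, so AVC = 23 - 12q + 2q^2.
dAVC/dq = -12 + 4q = 0 gives q = 3. min AVC = 23 - 12·3 + 2·3^2 = 5.
The firm shuts down for any P below $5.

$5 per unit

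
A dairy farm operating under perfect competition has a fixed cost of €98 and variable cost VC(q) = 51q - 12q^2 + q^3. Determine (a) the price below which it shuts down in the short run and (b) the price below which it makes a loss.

Shutdown price = €15; break-even price = €30

AVC = 51 - 12q + q^2; minimized at q = 6, giving min AVC = €15. That is the shutdown price.
ATC = 98/q + 51 - 12q + q^2. Setting dATC/dq = −98/q^2 − 12 + 2q = 0 gives q = 7 (since 2·7^3 − 12·7^2 = 98).
min ATC = 98/7 + 51 − 12·7 + 7^2 = €30. That is the break-even price.
Between these two prices the firm operates at a loss; above €30 it earns a profit.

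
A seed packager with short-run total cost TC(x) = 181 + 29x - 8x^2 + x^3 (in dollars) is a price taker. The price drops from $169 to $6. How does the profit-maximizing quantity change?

Output falls from 10 to 0 (the firm shuts down)

MC = 29 - 16x + 3x^2; the shutdown threshold is min AVC = $13 (at x = 4).
At P = $169 ≥ min AVC, set P = MC on the rising branch: x = 10.
At P = $6 < min AVC = $13, price no longer covers variable cost at any output, so the firm shuts down: x = 0.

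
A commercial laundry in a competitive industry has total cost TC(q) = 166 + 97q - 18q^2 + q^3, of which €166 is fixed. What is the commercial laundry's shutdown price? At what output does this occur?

The shutdown price is the minimum of AVC. VC = 97q - 18q^2 + q^3, so AVC = 97 - 18q + q^2.
At the minimum of AVC, MC = AVC. MC = 97 - 36q + 3q^2; setting MC = AVC gives 2q^2 - 18q = 0, so q = 9. min AVC = 16.
The firm shuts down for any P below €16.

€16 per unit, at q = 9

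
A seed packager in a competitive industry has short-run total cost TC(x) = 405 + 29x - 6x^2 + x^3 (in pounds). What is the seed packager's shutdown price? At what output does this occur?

£20 per unit, at x = 3

Short-run supply begins at min AVC. From VC = 29x - 6x^2 + x^3, AVC = 29 - 6x + x^2.
At the minimum of AVC, MC = AVC. MC = 29 - 12x + 3x^2; setting MC = AVC gives 2x^2 - 6x = 0, so x = 3. min AVC = 20.
For P < £20 the firm produces nothing.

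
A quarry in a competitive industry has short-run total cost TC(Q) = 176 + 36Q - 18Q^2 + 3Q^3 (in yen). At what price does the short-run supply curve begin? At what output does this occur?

¥9 per unit, at Q = 3

The shutdown price is the minimum of AVC. VC = 36Q - 18Q^2 + 3Q^3, so AVC = 36 - 18Q + 3Q^2.
dAVC/dQ = -18 + 6Q = 0 gives Q = 3. min AVC = 36 - 18·3 + 3·3^2 = 9.
For P < ¥9 the firm produces nothing.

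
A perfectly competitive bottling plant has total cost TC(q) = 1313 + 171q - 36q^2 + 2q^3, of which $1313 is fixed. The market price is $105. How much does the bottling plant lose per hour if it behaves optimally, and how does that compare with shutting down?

AVC = 171 - 36q + 2q^2; min AVC = $9 at q = 9. Since P = $105 ≥ min AVC, the firm produces.
With MC = 171 - 72q + 6q^2, P = MC on the upward-sloping part at q* = 11.
TR = 105·11 = 1155. TC = 1313 + 187 = 1500. Profit = 1155 − 1500 = -$345.
Shutting down would mean losing the fixed cost of $1313, so operating at a loss of $345 is better by $968.

Profit = -$345 at q = 11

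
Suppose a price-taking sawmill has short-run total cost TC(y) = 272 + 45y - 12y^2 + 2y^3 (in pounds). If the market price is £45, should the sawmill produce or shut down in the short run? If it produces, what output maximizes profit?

Strip out fixed cost: VC = 45y - 12y^2 + 2y^3. Then AVC = 45 - 12y + 2y^2 and MC = 45 - 24y + 6y^2.
AVC hits its minimum where MC = AVC, at y = 3, giving min AVC = 45 - 12·3 + 2·3^2 = £27.
P = £45 exceeds min AVC = £27, so the firm stays open.
P = MC gives -24y + 6y^2 = 0, with roots 0 and 4. Take the larger (rising MC): y* = 4.
Check: AVC at y = 4 is £29 ≤ P, so revenue covers variable cost.
Profit = P·y − TC = 45·4 − 388 = -£208, a loss, but smaller than the £272 fixed cost the firm would lose by shutting down.

Produce at y = 4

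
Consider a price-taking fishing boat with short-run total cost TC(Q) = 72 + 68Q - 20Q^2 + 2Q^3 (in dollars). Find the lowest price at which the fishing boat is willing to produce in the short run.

The shutdown price is the minimum of AVC. VC = 68Q - 20Q^2 + 2Q^3, so AVC = 68 - 20Q + 2Q^2.
At the minimum of AVC, MC = AVC. MC = 68 - 40Q + 6Q^2; setting MC = AVC gives 4Q^2 - 20Q = 0, so Q = 5. min AVC = 18.
For P < $18 the firm produces nothing.

$18 per unit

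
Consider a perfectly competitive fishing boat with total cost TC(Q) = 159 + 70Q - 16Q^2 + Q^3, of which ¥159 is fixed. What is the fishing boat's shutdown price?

The shutdown price is the minimum of AVC. VC = 70Q - 16Q^2 + Q^3, so AVC = 70 - 16Q + Q^2.
At the minimum of AVC, MC = AVC. MC = 70 - 32Q + 3Q^2; setting MC = AVC gives 2Q^2 - 16Q = 0, so Q = 8. min AVC = 6.
The firm shuts down for any P below ¥6.

¥6 per unit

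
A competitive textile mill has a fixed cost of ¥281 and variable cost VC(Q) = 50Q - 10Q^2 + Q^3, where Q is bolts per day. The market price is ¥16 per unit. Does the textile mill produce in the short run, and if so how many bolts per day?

From TC, MC = TC'(Q) = 50 - 20Q + 3Q^2 and AVC = VC/Q = 50 - 10Q + Q^2.
The AVC parabola has its vertex at Q = 10/2 = 5, where AVC = 50 - 10·5 + 5^2 = ¥25.
P = ¥16 lies below min AVC = ¥25; no output level covers variable cost.
Best response: produce nothing and absorb the ¥281 fixed cost.

Shut down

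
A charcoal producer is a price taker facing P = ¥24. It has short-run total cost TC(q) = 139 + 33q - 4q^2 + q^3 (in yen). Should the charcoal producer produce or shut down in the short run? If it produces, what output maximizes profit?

Strip out fixed cost: VC = 33q - 4q^2 + q^3. Then AVC = 33 - 4q + q^2 and MC = 33 - 8q + 3q^2.
AVC hits its minimum where MC = AVC, at q = 2, giving min AVC = 33 - 4·2 + 2^2 = ¥29.
Since P = ¥24 < min AVC = ¥29, price fails to cover variable cost at any output.
Best response: produce nothing and absorb the ¥139 fixed cost.

Shut down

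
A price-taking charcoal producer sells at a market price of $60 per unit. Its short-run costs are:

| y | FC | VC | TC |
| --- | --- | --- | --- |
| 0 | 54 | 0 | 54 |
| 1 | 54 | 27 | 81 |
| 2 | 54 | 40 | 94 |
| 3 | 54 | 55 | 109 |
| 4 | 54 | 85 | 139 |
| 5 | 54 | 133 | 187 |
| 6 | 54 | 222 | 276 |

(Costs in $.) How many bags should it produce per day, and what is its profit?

Tabulate TR − TC: y=0: -54; y=1: -21; y=2: 26; y=3: 71; y=4: 101; y=5: 113; y=6: 84.
Profit is maximized at y = 5. AVC there is 133/5 = $26.60 ≤ P, so producing beats shutting down (which would give -$54).

y = 5; profit = $113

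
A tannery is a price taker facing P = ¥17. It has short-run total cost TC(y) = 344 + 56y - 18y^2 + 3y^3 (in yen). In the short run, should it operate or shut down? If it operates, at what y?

From TC, MC = TC'(y) = 56 - 36y + 9y^2 and AVC = VC/y = 56 - 18y + 3y^2.
AVC hits its minimum where MC = AVC, at y = 3, giving min AVC = 56 - 18·3 + 3·3^2 = ¥29.
With P < min AVC (¥17 < ¥29), every unit sold adds to the loss.
Shutting down limits the loss to fixed cost, ¥344.

Shut down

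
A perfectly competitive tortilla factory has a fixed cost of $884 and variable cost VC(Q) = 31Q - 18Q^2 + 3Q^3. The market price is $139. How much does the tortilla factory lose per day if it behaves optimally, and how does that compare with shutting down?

Profit = -$236 at Q = 6

AVC = 31 - 18Q + 3Q^2; min AVC = $4 at Q = 3. Since P = $139 ≥ min AVC, the firm produces.
With MC = 31 - 36Q + 9Q^2, P = MC on the upward-sloping part at Q* = 6.
TR = 139·6 = 834. TC = 884 + 186 = 1070. Profit = 834 − 1070 = -$236.
That loss of $236 beats the $884 the firm would lose by shutting down; producing recovers $648 of fixed cost.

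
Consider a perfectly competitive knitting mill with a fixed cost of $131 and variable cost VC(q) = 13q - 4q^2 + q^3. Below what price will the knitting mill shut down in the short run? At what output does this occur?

$9 per unit, at q = 2

Short-run supply begins at min AVC. From VC = 13q - 4q^2 + q^3, AVC = 13 - 4q + q^2.
At the minimum of AVC, MC = AVC. MC = 13 - 8q + 3q^2; setting MC = AVC gives 2q^2 - 4q = 0, so q = 2. min AVC = 9.
For P < $9 the firm produces nothing.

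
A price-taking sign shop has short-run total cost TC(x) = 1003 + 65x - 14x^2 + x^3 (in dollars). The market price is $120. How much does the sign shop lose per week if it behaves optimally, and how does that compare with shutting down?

AVC = 65 - 14x + x^2 has its minimum $16 at x = 7; price $120 clears that bar, so the firm operates.
MC = 65 - 28x + 3x^2. Setting P = MC and taking the root on the rising branch gives x* = 11.
TR = 120·11 = 1320. TC = 1003 + 352 = 1355. Profit = 1320 − 1355 = -$35.
That loss of $35 beats the $1003 the firm would lose by shutting down; producing recovers $968 of fixed cost.

Profit = -$35 at x = 11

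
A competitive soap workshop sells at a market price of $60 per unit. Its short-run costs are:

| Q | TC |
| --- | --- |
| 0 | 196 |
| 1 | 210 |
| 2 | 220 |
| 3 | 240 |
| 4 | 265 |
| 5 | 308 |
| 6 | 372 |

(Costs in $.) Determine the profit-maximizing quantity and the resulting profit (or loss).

Q = 5; profit = -$8

Profit at each row (π = 60Q − TC): Q=0: -196; Q=1: -150; Q=2: -100; Q=3: -60; Q=4: -25; Q=5: -8; Q=6: -12.
Profit is maximized at Q = 5. AVC there is 112/5 = $22.40 ≤ P, so producing beats shutting down (which would give -$196).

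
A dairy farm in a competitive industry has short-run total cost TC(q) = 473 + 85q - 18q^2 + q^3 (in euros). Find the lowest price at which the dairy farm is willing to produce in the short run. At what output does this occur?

€4 per unit, at q = 9

The firm shuts down when price falls below the minimum of average variable cost. AVC = VC/q = 85 - 18q + q^2.
At the minimum of AVC, MC = AVC. MC = 85 - 36q + 3q^2; setting MC = AVC gives 2q^2 - 18q = 0, so q = 9. min AVC = 4.
The firm shuts down for any P below €4.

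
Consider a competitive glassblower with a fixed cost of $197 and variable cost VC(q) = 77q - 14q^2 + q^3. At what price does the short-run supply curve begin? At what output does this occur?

The firm shuts down when price falls below the minimum of average variable cost. AVC = VC/q = 77 - 14q + q^2.
At the minimum of AVC, MC = AVC. MC = 77 - 28q + 3q^2; setting MC = AVC gives 2q^2 - 14q = 0, so q = 7. min AVC = 28.
For P < $28 the firm produces nothing.

$28 per unit, at q = 7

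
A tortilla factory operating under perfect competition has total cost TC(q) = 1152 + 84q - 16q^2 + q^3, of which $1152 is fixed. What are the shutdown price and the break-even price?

Shutdown price = $20; break-even price = $132

AVC = 84 - 16q + q^2; minimized at q = 8, giving min AVC = $20. That is the shutdown price.
ATC = 1152/q + 84 - 16q + q^2. Setting dATC/dq = −1152/q^2 − 16 + 2q = 0 gives q = 12 (since 2·12^3 − 16·12^2 = 1152).
min ATC = 1152/12 + 84 − 16·12 + 12^2 = $132. That is the break-even price.
For $20 ≤ P < $132 the firm produces at a loss; below $20 it shuts down.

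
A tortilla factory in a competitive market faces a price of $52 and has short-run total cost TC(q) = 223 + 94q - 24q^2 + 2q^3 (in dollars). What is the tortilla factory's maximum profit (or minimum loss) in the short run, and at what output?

Profit = -$27 at q = 7

AVC = 94 - 24q + 2q^2; min AVC = $22 at q = 6. Since P = $52 ≥ min AVC, the firm produces.
MC = 94 - 48q + 6q^2. Setting P = MC and taking the root on the rising branch gives q* = 7.
TR = 52·7 = 364. TC = 223 + 168 = 391. Profit = 364 − 391 = -$27.
Shutting down would mean losing the fixed cost of $223, so operating at a loss of $27 is better by $196.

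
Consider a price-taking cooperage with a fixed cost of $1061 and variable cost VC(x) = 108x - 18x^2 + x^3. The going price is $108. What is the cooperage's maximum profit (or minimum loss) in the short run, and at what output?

AVC = 108 - 18x + x^2 has its minimum $27 at x = 9; price $108 clears that bar, so the firm operates.
With MC = 108 - 36x + 3x^2, P = MC on the upward-sloping part at x* = 12.
TR = 108·12 = 1296. TC = 1061 + 432 = 1493. Profit = 1296 − 1493 = -$197.
By producing, the firm covers all variable cost plus $864 of fixed cost; shutting down would lose the full $1061.

Profit = -$197 at x = 12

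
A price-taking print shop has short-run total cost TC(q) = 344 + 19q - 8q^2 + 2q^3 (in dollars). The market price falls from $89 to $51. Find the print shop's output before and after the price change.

Output falls from 5 to 4

MC = 19 - 16q + 6q^2; the shutdown threshold is min AVC = $11 (at q = 2).
With P = $89 above the shutdown price, P = MC gives q = 5.
At P = $51 ≥ min AVC, set P = MC: q = 4. The firm stays open but cuts output.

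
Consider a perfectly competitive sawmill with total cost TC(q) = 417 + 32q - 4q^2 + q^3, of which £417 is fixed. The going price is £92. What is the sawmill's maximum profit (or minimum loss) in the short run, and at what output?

Profit = -£129 at q = 6

AVC = 32 - 4q + q^2 has its minimum £28 at q = 2; price £92 clears that bar, so the firm operates.
MC = 32 - 8q + 3q^2. Setting P = MC and taking the root on the rising branch gives q* = 6.
TR = 92·6 = 552. TC = 417 + 264 = 681. Profit = 552 − 681 = -£129.
By producing, the firm covers all variable cost plus £288 of fixed cost; shutting down would lose the full £417.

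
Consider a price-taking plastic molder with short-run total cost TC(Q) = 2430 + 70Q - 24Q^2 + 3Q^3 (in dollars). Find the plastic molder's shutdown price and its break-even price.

AVC = 70 - 24Q + 3Q^2; minimized at Q = 4, giving min AVC = $22. That is the shutdown price.
ATC = 2430/Q + 70 - 24Q + 3Q^2. Setting dATC/dQ = −2430/Q^2 − 24 + 6Q = 0 gives Q = 9 (since 6·9^3 − 24·9^2 = 2430).
min ATC = 2430/9 + 70 − 24·9 + 3·9^2 = $367. That is the break-even price.
For $22 ≤ P < $367 the firm produces at a loss; below $22 it shuts down.

Shutdown price = $22; break-even price = $367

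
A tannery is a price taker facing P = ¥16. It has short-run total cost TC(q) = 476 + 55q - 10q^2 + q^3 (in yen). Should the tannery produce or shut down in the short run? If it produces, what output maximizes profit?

Variable cost is VC = 55q - 10q^2 + q^3, so AVC = VC/q = 55 - 10q + q^2 and MC = dTC/dq = 55 - 20q + 3q^2.
AVC hits its minimum where MC = AVC, at q = 5, giving min AVC = 55 - 10·5 + 5^2 = ¥30.
Since P = ¥16 < min AVC = ¥30, price fails to cover variable cost at any output.
The firm minimizes its loss by shutting down and losing only its fixed cost of ¥476.

Shut down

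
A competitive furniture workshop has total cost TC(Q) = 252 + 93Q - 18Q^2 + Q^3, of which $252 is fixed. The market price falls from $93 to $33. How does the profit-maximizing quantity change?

Output falls from 12 to 10

MC = 93 - 36Q + 3Q^2; the shutdown threshold is min AVC = $12 (at Q = 9).
At P = $93 ≥ min AVC, set P = MC on the rising branch: Q = 12.
At P = $33 ≥ min AVC, set P = MC: Q = 10. The firm stays open but cuts output.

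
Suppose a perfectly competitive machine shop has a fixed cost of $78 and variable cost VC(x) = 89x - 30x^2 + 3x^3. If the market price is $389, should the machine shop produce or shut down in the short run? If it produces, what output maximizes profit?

Produce at x = 10

From TC, MC = TC'(x) = 89 - 60x + 9x^2 and AVC = VC/x = 89 - 30x + 3x^2.
AVC is minimized where dAVC/dx = -30 + 6x = 0, at x = 5; min AVC = 89 - 30·5 + 3·5^2 = $14.
Since P = $389 ≥ min AVC = $14, price covers variable cost and the firm should produce.
Solving P = MC: -300 - 60x + 9x^2 = 0 ⇒ x = -10/3 or 10. On the upward-sloping branch, x* = 10.
Check: AVC at x = 10 is $89 ≤ P, so revenue covers variable cost.
Profit = P·x − TC = 389·10 − 968 = $2922.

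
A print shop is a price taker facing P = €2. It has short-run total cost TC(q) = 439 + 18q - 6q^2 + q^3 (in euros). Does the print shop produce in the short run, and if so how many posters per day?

Variable cost is VC = 18q - 6q^2 + q^3, so AVC = VC/q = 18 - 6q + q^2 and MC = dTC/dq = 18 - 12q + 3q^2.
The AVC parabola has its vertex at q = 6/2 = 3, where AVC = 18 - 6·3 + 3^2 = €9.
Since P = €2 < min AVC = €9, price fails to cover variable cost at any output.
Shutting down limits the loss to fixed cost, €439.

Shut down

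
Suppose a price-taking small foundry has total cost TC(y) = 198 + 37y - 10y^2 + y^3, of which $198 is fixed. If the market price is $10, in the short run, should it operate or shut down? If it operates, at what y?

Shut down

Variable cost is VC = 37y - 10y^2 + y^3, so AVC = VC/y = 37 - 10y + y^2 and MC = dTC/dy = 37 - 20y + 3y^2.
AVC hits its minimum where MC = AVC, at y = 5, giving min AVC = 37 - 10·5 + 5^2 = $12.
Since P = $10 < min AVC = $12, price fails to cover variable cost at any output.
The firm minimizes its loss by shutting down and losing only its fixed cost of $198.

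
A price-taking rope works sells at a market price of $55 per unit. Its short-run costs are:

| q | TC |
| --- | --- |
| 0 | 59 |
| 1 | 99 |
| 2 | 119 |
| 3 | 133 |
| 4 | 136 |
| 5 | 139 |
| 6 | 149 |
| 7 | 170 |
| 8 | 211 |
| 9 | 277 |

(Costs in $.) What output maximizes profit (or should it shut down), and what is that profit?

q = 8; profit = $229

Compute π = P·q − TC at each output: q=0: -59; q=1: -44; q=2: -9; q=3: 32; q=4: 84; q=5: 136; q=6: 181; q=7: 215; q=8: 229; q=9: 218.
Profit is maximized at q = 8. AVC there is 152/8 = $19 ≤ P, so producing beats shutting down (which would give -$59).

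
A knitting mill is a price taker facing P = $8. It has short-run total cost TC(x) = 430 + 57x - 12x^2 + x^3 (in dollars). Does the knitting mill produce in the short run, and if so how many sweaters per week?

From TC, MC = TC'(x) = 57 - 24x + 3x^2 and AVC = VC/x = 57 - 12x + x^2.
The AVC parabola has its vertex at x = 12/2 = 6, where AVC = 57 - 12·6 + 6^2 = $21.
Since P = $8 < min AVC = $21, price fails to cover variable cost at any output.
Best response: produce nothing and absorb the $430 fixed cost.

Shut down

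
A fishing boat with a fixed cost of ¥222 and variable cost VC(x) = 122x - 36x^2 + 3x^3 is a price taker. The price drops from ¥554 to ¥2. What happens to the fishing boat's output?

Output falls from 12 to 0 (the firm shuts down)

MC = 122 - 72x + 9x^2; the shutdown threshold is min AVC = ¥14 (at x = 6).
At P = ¥554 ≥ min AVC, set P = MC on the rising branch: x = 12.
At P = ¥2 < min AVC = ¥14, price no longer covers variable cost at any output, so the firm shuts down: x = 0.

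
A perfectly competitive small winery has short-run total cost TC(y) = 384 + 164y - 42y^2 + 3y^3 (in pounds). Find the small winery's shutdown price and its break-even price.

Shutdown price = £17; break-even price = £68

AVC = 164 - 42y + 3y^2; minimized at y = 7, giving min AVC = £17. That is the shutdown price.
ATC = 384/y + 164 - 42y + 3y^2. Setting dATC/dy = −384/y^2 − 42 + 6y = 0 gives y = 8 (since 6·8^3 − 42·8^2 = 384).
min ATC = 384/8 + 164 − 42·8 + 3·8^2 = £68. That is the break-even price.
Between these two prices the firm operates at a loss; above £68 it earns a profit.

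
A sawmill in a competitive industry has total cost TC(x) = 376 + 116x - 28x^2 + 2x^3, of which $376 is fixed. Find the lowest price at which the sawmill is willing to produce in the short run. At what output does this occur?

The firm shuts down when price falls below the minimum of average variable cost. AVC = VC/x = 116 - 28x + 2x^2.
At the minimum of AVC, MC = AVC. MC = 116 - 56x + 6x^2; setting MC = AVC gives 4x^2 - 28x = 0, so x = 7. min AVC = 18.
The firm shuts down for any P below $18.

$18 per unit, at x = 7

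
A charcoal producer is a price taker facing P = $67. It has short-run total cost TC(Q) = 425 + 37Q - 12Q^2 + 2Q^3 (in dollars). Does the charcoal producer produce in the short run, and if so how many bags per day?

Strip out fixed cost: VC = 37Q - 12Q^2 + 2Q^3. Then AVC = 37 - 12Q + 2Q^2 and MC = 37 - 24Q + 6Q^2.
AVC hits its minimum where MC = AVC, at Q = 3, giving min AVC = 37 - 12·3 + 2·3^2 = $19.
Because $67 ≥ $19, revenue can cover variable cost; the firm operates.
P = MC gives -30 - 24Q + 6Q^2 = 0, with roots -1 and 5. Take the larger (rising MC): Q* = 5.
Check: AVC at Q = 5 is $27 ≤ P, so revenue covers variable cost.
Profit = P·Q − TC = 67·5 − 560 = -$225, a loss, but smaller than the $425 fixed cost the firm would lose by shutting down.

Produce at Q = 5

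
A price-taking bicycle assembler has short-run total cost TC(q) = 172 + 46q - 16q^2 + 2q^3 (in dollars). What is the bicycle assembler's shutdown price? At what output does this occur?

$14 per unit, at q = 4

Short-run supply begins at min AVC. From VC = 46q - 16q^2 + 2q^3, AVC = 46 - 16q + 2q^2.
dAVC/dq = -16 + 4q = 0 gives q = 4. min AVC = 46 - 16·4 + 2·4^2 = 14.
The firm shuts down for any P below $14.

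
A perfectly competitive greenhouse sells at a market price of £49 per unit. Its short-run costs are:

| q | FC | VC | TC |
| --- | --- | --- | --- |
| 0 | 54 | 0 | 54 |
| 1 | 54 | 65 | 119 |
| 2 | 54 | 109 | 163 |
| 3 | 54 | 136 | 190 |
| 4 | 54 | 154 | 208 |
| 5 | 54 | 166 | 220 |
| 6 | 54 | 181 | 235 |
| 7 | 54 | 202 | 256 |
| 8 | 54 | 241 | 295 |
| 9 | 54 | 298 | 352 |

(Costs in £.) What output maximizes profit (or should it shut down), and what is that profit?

q = 8; profit = £97

Tabulate TR − TC: q=0: -54; q=1: -70; q=2: -65; q=3: -43; q=4: -12; q=5: 25; q=6: 59; q=7: 87; q=8: 97; q=9: 89.
Profit is maximized at q = 8. AVC there is 241/8 = £30.12 ≤ P, so producing beats shutting down (which would give -£54).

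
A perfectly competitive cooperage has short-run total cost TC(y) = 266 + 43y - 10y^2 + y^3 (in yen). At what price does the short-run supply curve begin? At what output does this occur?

¥18 per unit, at y = 5

Short-run supply begins at min AVC. From VC = 43y - 10y^2 + y^3, AVC = 43 - 10y + y^2.
dAVC/dy = -10 + 2y = 0 gives y = 5. min AVC = 43 - 10·5 + 5^2 = 18.
For P < ¥18 the firm produces nothing.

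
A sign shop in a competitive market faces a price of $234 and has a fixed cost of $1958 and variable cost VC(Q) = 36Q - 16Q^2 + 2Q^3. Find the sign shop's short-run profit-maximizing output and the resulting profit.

Profit = -$338 at Q = 9

AVC = 36 - 16Q + 2Q^2 has its minimum $4 at Q = 4; price $234 clears that bar, so the firm operates.
With MC = 36 - 32Q + 6Q^2, P = MC on the upward-sloping part at Q* = 9.
TR = 234·9 = 2106. TC = 1958 + 486 = 2444. Profit = 2106 − 2444 = -$338.
Shutting down would mean losing the fixed cost of $1958, so operating at a loss of $338 is better by $1620.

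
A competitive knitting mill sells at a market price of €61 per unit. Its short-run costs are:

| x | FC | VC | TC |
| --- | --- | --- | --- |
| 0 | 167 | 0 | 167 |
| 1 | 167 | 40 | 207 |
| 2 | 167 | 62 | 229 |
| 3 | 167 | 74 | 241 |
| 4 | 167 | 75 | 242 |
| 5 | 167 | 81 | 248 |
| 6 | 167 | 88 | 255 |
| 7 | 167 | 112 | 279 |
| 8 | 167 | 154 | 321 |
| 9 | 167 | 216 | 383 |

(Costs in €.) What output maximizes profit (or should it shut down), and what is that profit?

Profit at each row (π = 61x − TC): x=0: -167; x=1: -146; x=2: -107; x=3: -58; x=4: 2; x=5: 57; x=6: 111; x=7: 148; x=8: 167; x=9: 166.
Profit is maximized at x = 8. AVC there is 154/8 = €19.25 ≤ P, so producing beats shutting down (which would give -€167).

x = 8; profit = €167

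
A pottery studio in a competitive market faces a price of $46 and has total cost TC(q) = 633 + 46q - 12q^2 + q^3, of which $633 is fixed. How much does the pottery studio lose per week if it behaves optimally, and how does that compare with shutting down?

Profit = -$377 at q = 8

AVC = 46 - 12q + q^2; min AVC = $10 at q = 6. Since P = $46 ≥ min AVC, the firm produces.
With MC = 46 - 24q + 3q^2, P = MC on the upward-sloping part at q* = 8.
TR = 46·8 = 368. TC = 633 + 112 = 745. Profit = 368 − 745 = -$377.
That loss of $377 beats the $633 the firm would lose by shutting down; producing recovers $256 of fixed cost.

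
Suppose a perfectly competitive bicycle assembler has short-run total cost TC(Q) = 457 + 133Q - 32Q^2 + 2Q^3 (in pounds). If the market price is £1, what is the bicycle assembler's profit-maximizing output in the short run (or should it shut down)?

Shut down

Variable cost is VC = 133Q - 32Q^2 + 2Q^3, so AVC = VC/Q = 133 - 32Q + 2Q^2 and MC = dTC/dQ = 133 - 64Q + 6Q^2.
AVC is minimized where dAVC/dQ = -32 + 4Q = 0, at Q = 8; min AVC = 133 - 32·8 + 2·8^2 = £5.
Since P = £1 < min AVC = £5, price fails to cover variable cost at any output.
Best response: produce nothing and absorb the £457 fixed cost.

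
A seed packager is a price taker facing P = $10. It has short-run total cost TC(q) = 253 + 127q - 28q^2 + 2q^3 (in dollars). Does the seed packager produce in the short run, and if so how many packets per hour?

Strip out fixed cost: VC = 127q - 28q^2 + 2q^3. Then AVC = 127 - 28q + 2q^2 and MC = 127 - 56q + 6q^2.
AVC hits its minimum where MC = AVC, at q = 7, giving min AVC = 127 - 28·7 + 2·7^2 = $29.
With P < min AVC ($10 < $29), every unit sold adds to the loss.
Best response: produce nothing and absorb the $253 fixed cost.

Shut down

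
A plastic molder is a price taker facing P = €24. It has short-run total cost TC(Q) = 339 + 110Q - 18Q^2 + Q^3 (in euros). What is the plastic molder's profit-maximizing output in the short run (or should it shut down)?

Variable cost is VC = 110Q - 18Q^2 + Q^3, so AVC = VC/Q = 110 - 18Q + Q^2 and MC = dTC/dQ = 110 - 36Q + 3Q^2.
AVC is minimized where dAVC/dQ = -18 + 2Q = 0, at Q = 9; min AVC = 110 - 18·9 + 9^2 = €29.
P = €24 lies below min AVC = €29; no output level covers variable cost.
Best response: produce nothing and absorb the €339 fixed cost.

Shut down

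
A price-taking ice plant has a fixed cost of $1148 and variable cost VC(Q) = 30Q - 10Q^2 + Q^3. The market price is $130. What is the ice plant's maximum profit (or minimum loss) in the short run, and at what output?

AVC = 30 - 10Q + Q^2; min AVC = $5 at Q = 5. Since P = $130 ≥ min AVC, the firm produces.
MC = 30 - 20Q + 3Q^2. Setting P = MC and taking the root on the rising branch gives Q* = 10.
TR = 130·10 = 1300. TC = 1148 + 300 = 1448. Profit = 1300 − 1448 = -$148.
By producing, the firm covers all variable cost plus $1000 of fixed cost; shutting down would lose the full $1148.

Profit = -$148 at Q = 10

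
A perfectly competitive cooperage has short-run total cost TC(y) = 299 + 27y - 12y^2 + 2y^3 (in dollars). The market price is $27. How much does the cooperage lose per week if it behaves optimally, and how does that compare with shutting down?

Profit = -$235 at y = 4

AVC = 27 - 12y + 2y^2; min AVC = $9 at y = 3. Since P = $27 ≥ min AVC, the firm produces.
With MC = 27 - 24y + 6y^2, P = MC on the upward-sloping part at y* = 4.
TR = 27·4 = 108. TC = 299 + 44 = 343. Profit = 108 − 343 = -$235.
By producing, the firm covers all variable cost plus $64 of fixed cost; shutting down would lose the full $299.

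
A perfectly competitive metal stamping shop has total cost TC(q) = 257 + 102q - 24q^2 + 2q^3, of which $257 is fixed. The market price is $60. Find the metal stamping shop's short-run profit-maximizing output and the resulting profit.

AVC = 102 - 24q + 2q^2; min AVC = $30 at q = 6. Since P = $60 ≥ min AVC, the firm produces.
MC = 102 - 48q + 6q^2. Setting P = MC and taking the root on the rising branch gives q* = 7.
TR = 60·7 = 420. TC = 257 + 224 = 481. Profit = 420 − 481 = -$61.
Shutting down would mean losing the fixed cost of $257, so operating at a loss of $61 is better by $196.

Profit = -$61 at q = 7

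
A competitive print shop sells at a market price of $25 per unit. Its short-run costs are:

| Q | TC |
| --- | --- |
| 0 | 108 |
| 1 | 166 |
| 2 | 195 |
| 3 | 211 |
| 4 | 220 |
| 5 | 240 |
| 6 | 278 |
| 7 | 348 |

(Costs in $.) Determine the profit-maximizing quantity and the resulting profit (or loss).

Compute π = P·Q − TC at each output: Q=0: -108; Q=1: -141; Q=2: -145; Q=3: -136; Q=4: -120; Q=5: -115; Q=6: -128; Q=7: -173.
Profit is highest at Q = 0. Equivalently, the lowest AVC in the table is 132/5 ≈ $26.40 at Q = 5, and P = $25 falls below it — price never covers variable cost, so the firm shuts down and loses only its fixed cost.

Q = 0 (shut down); profit = -$108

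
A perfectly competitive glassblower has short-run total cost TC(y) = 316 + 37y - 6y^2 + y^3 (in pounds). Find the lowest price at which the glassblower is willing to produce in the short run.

£28 per unit

The shutdown price is the minimum of AVC. VC = 37y - 6y^2 + y^3, so AVC = 37 - 6y + y^2.
At the minimum of AVC, MC = AVC. MC = 37 - 12y + 3y^2; setting MC = AVC gives 2y^2 - 6y = 0, so y = 3. min AVC = 28.
The firm shuts down for any P below £28.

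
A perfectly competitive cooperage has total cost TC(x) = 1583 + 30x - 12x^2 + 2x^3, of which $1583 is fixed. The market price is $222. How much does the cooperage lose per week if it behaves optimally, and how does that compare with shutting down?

AVC = 30 - 12x + 2x^2 has its minimum $12 at x = 3; price $222 clears that bar, so the firm operates.
With MC = 30 - 24x + 6x^2, P = MC on the upward-sloping part at x* = 8.
TR = 222·8 = 1776. TC = 1583 + 496 = 2079. Profit = 1776 − 2079 = -$303.
That loss of $303 beats the $1583 the firm would lose by shutting down; producing recovers $1280 of fixed cost.

Profit = -$303 at x = 8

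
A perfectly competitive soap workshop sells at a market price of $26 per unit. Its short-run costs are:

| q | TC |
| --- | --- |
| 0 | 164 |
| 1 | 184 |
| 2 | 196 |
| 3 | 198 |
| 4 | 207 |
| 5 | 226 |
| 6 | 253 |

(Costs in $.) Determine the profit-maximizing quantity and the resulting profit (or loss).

Profit at each row (π = 26q − TC): q=0: -164; q=1: -158; q=2: -144; q=3: -120; q=4: -103; q=5: -96; q=6: -97.
Profit is maximized at q = 5. AVC there is 62/5 = $12.40 ≤ P, so producing beats shutting down (which would give -$164).

q = 5; profit = -$96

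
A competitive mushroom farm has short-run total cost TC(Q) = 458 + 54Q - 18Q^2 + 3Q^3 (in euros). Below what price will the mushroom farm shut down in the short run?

€27 per unit

The shutdown price is the minimum of AVC. VC = 54Q - 18Q^2 + 3Q^3, so AVC = 54 - 18Q + 3Q^2.
dAVC/dQ = -18 + 6Q = 0 gives Q = 3. min AVC = 54 - 18·3 + 3·3^2 = 27.
So the shutdown price is €27.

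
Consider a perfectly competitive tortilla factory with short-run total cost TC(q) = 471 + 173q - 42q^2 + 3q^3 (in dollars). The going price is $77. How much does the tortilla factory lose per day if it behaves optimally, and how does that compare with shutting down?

Profit = -$87 at q = 8

AVC = 173 - 42q + 3q^2 has its minimum $26 at q = 7; price $77 clears that bar, so the firm operates.
MC = 173 - 84q + 9q^2. Setting P = MC and taking the root on the rising branch gives q* = 8.
TR = 77·8 = 616. TC = 471 + 232 = 703. Profit = 616 − 703 = -$87.
That loss of $87 beats the $471 the firm would lose by shutting down; producing recovers $384 of fixed cost.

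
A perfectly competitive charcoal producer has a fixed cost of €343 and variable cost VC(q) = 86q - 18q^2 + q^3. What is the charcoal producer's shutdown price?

€5 per unit

The shutdown price is the minimum of AVC. VC = 86q - 18q^2 + q^3, so AVC = 86 - 18q + q^2.
dAVC/dq = -18 + 2q = 0 gives q = 9. min AVC = 86 - 18·9 + 9^2 = 5.
The firm shuts down for any P below €5.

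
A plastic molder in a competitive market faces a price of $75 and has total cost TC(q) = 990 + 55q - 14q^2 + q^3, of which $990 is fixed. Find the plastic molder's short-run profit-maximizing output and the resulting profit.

Profit = -$390 at q = 10

AVC = 55 - 14q + q^2; min AVC = $6 at q = 7. Since P = $75 ≥ min AVC, the firm produces.
MC = 55 - 28q + 3q^2. Setting P = MC and taking the root on the rising branch gives q* = 10.
TR = 75·10 = 750. TC = 990 + 150 = 1140. Profit = 750 − 1140 = -$390.
By producing, the firm covers all variable cost plus $600 of fixed cost; shutting down would lose the full $990.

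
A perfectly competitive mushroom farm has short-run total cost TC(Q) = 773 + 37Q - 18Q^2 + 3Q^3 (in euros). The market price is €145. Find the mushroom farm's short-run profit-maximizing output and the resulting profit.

Profit = -€125 at Q = 6

AVC = 37 - 18Q + 3Q^2 has its minimum €10 at Q = 3; price €145 clears that bar, so the firm operates.
With MC = 37 - 36Q + 9Q^2, P = MC on the upward-sloping part at Q* = 6.
TR = 145·6 = 870. TC = 773 + 222 = 995. Profit = 870 − 995 = -€125.
Shutting down would mean losing the fixed cost of €773, so operating at a loss of €125 is better by €648.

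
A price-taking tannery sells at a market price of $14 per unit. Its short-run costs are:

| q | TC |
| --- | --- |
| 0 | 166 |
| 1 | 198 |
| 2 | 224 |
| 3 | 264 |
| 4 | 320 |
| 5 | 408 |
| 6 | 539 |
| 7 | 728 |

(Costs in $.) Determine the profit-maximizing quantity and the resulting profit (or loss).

q = 0 (shut down); profit = -$166

Compute π = P·q − TC at each output: q=0: -166; q=1: -184; q=2: -196; q=3: -222; q=4: -264; q=5: -338; q=6: -455; q=7: -630.
Profit is highest at q = 0. Equivalently, the lowest AVC in the table is 58/2 ≈ $29 at q = 2, and P = $14 falls below it — price never covers variable cost, so the firm shuts down and loses only its fixed cost.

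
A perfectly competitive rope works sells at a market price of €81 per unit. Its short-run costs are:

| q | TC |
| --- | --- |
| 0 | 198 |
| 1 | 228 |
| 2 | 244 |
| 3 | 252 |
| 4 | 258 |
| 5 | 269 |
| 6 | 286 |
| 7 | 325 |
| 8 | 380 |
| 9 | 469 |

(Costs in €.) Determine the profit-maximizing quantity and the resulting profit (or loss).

Tabulate TR − TC: q=0: -198; q=1: -147; q=2: -82; q=3: -9; q=4: 66; q=5: 136; q=6: 200; q=7: 242; q=8: 268; q=9: 260.
Profit is maximized at q = 8. AVC there is 182/8 = €22.75 ≤ P, so producing beats shutting down (which would give -€198).

q = 8; profit = €268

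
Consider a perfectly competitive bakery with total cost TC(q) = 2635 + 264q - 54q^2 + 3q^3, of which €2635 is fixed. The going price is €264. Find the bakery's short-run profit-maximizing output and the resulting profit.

Profit = -€43 at q = 12

AVC = 264 - 54q + 3q^2 has its minimum €21 at q = 9; price €264 clears that bar, so the firm operates.
MC = 264 - 108q + 9q^2. Setting P = MC and taking the root on the rising branch gives q* = 12.
TR = 264·12 = 3168. TC = 2635 + 576 = 3211. Profit = 3168 − 3211 = -€43.
Shutting down would mean losing the fixed cost of €2635, so operating at a loss of €43 is better by €2592.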